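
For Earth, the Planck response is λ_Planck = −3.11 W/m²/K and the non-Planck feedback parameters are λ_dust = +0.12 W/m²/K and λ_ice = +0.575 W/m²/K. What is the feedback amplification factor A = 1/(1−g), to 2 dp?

Convert to gains: g_dust = 0.12/3.11 = 0.03859; g_ice = 0.575/3.11 = 0.1849.
Total gain g = 0.22349.
A = 1/(1 − 0.22349) = 1.29.

1.29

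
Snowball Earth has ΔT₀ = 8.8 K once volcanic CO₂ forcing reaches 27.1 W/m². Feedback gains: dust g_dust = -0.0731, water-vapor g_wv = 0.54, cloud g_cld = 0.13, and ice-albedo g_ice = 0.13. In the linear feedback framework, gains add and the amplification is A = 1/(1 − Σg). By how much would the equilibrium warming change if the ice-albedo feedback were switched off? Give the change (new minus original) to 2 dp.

Original: g = 0.7269, ΔT = 8.8/(1−0.7269) = 32.2226 K.
Without ice-albedo: g' = 0.5969, ΔT' = 8.8/(1−0.5969) = 21.8308 K.
Change = 21.8308 − 32.2226 = -10.39 K.

-10.39 K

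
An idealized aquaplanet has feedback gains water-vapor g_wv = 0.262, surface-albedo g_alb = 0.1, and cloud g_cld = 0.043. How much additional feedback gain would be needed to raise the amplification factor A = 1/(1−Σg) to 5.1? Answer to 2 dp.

Current total gain = 0.405.
Target gain for A = 5.1: g* = 1 − 1/5.1 = 0.8039.
Additional gain needed = 0.8039 − 0.405 = 0.40.

0.40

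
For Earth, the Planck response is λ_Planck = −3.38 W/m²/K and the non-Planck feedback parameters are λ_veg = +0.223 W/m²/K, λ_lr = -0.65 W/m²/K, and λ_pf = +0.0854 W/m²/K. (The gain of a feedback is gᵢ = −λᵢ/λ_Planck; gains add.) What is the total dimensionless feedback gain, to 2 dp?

-0.10

Convert to gains: g_veg = 0.223/3.38 = 0.06598; g_lr = -0.65/3.38 = -0.1923; g_pf = 0.0854/3.38 = 0.02527.
Total gain g = -0.10105.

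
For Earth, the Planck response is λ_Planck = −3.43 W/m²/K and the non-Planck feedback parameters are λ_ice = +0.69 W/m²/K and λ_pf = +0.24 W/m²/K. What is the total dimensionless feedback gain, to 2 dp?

Convert to gains: g_ice = 0.69/3.43 = 0.2012; g_pf = 0.24/3.43 = 0.06997.
Total gain g = 0.27117.

0.27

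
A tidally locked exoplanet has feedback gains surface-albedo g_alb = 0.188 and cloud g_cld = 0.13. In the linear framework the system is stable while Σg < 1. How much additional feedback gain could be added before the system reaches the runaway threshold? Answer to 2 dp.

Current total gain = 0.188 + 0.13 = 0.318.
Margin to runaway = 1 − 0.318 = 0.68.

0.68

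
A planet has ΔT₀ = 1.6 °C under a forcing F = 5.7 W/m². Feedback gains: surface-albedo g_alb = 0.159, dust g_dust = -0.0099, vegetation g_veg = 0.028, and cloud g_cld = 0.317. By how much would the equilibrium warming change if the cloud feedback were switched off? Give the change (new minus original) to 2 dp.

Original: g = 0.4941, ΔT = 1.6/(1−0.4941) = 3.1627 °C.
Without cloud: g' = 0.1771, ΔT' = 1.6/(1−0.1771) = 1.9443 °C.
Change = 1.9443 − 3.1627 = -1.22 °C.

-1.22 °C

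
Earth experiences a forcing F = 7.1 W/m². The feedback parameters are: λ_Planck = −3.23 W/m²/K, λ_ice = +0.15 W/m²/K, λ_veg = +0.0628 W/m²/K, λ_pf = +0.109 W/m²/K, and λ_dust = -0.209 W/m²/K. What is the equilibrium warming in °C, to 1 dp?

Net feedback parameter λ = (−3.23) + (+0.15) + (+0.0628) + (+0.109) + (-0.209) = -3.1172 W/m²/K.
ΔT = −F/λ = −7.1/(-3.1172) = 2.3 °C.

2.3 °C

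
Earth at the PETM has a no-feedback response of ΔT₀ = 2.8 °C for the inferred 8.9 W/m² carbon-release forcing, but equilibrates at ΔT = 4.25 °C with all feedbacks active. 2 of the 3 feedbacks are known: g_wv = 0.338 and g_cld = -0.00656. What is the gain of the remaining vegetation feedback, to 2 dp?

0.01

Amplification A = ΔT/ΔT₀ = 4.25/2.8 = 1.518.
Total gain g = 1 − 1/A = 1 − 1/1.518 = 0.3412.
Known gains sum to 0.338 − 0.00656 = 0.33144.
g_veg = 0.3412 − 0.33144 = 0.01.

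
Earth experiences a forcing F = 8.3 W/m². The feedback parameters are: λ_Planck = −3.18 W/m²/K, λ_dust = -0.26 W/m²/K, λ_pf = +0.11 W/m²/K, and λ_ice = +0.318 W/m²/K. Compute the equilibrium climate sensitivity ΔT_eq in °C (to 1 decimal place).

Net feedback parameter λ = (−3.18) + (-0.26) + (+0.11) + (+0.318) = -3.012 W/m²/K.
ΔT = −F/λ = −8.3/(-3.012) = 2.8 °C.

2.8 °C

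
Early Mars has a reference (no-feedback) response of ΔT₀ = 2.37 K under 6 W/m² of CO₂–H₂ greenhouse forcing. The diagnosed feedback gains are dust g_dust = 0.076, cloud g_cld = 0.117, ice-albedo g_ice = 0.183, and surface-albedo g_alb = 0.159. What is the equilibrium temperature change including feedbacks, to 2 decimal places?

5.10 K

Total gain g = 0.076 + 0.117 + 0.183 + 0.159 = 0.535.
Amplification A = 1/(1 − 0.535) = 2.151.
ΔT = 2.37 × 2.151 = 5.10 K.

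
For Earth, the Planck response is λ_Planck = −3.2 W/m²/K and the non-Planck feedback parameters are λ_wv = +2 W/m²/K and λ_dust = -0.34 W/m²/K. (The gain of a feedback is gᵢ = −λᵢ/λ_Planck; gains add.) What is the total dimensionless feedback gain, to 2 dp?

0.52

Convert to gains: g_wv = 2/3.2 = 0.625; g_dust = -0.34/3.2 = -0.1062.
Total gain g = 0.5188.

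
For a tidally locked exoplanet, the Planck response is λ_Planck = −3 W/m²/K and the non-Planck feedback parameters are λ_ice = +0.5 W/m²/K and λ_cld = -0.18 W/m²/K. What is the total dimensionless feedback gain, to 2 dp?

Convert to gains: g_ice = 0.5/3 = 0.1667; g_cld = -0.18/3 = -0.06.
Total gain g = 0.1067.

0.11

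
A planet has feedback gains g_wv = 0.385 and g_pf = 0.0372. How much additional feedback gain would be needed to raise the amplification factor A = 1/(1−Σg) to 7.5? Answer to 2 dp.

Current total gain = 0.4222.
Target gain for A = 7.5: g* = 1 − 1/7.5 = 0.8667.
Additional gain needed = 0.8667 − 0.4222 = 0.44.

0.44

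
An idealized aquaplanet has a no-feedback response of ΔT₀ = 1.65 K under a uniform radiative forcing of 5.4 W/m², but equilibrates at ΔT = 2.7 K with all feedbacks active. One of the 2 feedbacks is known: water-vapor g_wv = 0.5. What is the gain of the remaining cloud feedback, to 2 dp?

Amplification A = ΔT/ΔT₀ = 2.7/1.65 = 1.636.
Total gain g = 1 − 1/A = 1 − 1/1.636 = 0.3888.
The known gain is 0.5.
g_cld = 0.3888 − 0.5 = -0.11.

-0.11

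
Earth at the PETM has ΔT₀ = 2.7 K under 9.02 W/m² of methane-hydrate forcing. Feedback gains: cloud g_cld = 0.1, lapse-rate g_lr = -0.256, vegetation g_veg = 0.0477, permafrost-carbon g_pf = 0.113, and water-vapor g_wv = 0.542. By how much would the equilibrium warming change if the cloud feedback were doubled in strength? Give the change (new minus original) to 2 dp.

Original: g = 0.5467, ΔT = 2.7/(1−0.5467) = 5.9563 K.
With doubled cloud: g' = 0.6467, ΔT' = 2.7/(1−0.6467) = 7.6422 K.
Change = 7.6422 − 5.9563 = 1.69 K.

1.69 K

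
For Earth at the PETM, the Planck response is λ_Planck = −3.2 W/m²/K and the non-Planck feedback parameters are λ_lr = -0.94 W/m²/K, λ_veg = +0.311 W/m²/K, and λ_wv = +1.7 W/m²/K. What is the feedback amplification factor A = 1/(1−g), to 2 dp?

1.50

Convert to gains: g_lr = -0.94/3.2 = -0.2937; g_veg = 0.311/3.2 = 0.09719; g_wv = 1.7/3.2 = 0.5312.
Total gain g = 0.33469.
A = 1/(1 − 0.33469) = 1.50.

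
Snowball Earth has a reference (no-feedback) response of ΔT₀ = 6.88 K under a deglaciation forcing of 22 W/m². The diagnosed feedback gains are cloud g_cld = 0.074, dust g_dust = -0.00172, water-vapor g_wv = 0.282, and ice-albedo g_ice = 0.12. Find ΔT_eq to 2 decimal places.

Total gain g = 0.074 − 0.00172 + 0.282 + 0.12 = 0.47428.
Amplification A = 1/(1 − 0.47428) = 1.902.
ΔT = 6.88 × 1.902 = 13.09 K.

13.09 K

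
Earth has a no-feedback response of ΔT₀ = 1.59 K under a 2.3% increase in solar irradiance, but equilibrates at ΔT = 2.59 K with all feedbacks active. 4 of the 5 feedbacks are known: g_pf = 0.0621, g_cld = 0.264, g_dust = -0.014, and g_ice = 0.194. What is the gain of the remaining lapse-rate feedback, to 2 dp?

Amplification A = ΔT/ΔT₀ = 2.59/1.59 = 1.629.
Total gain g = 1 − 1/A = 1 − 1/1.629 = 0.3861.
Known gains sum to 0.0621 + 0.264 − 0.014 + 0.194 = 0.5061.
g_lr = 0.3861 − 0.5061 = -0.12.

-0.12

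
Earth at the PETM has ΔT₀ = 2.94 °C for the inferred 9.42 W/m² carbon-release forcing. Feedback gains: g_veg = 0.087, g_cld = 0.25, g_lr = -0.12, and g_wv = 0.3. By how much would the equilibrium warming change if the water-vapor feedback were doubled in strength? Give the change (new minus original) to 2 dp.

9.98 °C

Original: g = 0.517, ΔT = 2.94/(1−0.517) = 6.0870 °C.
With doubled water-vapor: g' = 0.817, ΔT' = 2.94/(1−0.817) = 16.0656 °C.
Change = 16.0656 − 6.0870 = 9.98 °C.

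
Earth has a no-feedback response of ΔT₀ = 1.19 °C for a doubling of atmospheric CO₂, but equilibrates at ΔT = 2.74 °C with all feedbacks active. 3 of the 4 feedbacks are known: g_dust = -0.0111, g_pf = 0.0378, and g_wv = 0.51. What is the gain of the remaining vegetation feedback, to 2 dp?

Amplification A = ΔT/ΔT₀ = 2.74/1.19 = 2.303.
Total gain g = 1 − 1/A = 1 − 1/2.303 = 0.5658.
Known gains sum to -0.0111 + 0.0378 + 0.51 = 0.5367.
g_veg = 0.5658 − 0.5367 = 0.03.

0.03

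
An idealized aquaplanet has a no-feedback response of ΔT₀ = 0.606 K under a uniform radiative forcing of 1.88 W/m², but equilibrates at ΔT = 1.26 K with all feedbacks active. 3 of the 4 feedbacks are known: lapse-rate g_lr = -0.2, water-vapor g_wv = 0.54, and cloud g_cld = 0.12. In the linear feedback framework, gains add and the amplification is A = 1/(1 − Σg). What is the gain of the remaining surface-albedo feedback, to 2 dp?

0.06

Amplification A = ΔT/ΔT₀ = 1.26/0.606 = 2.079.
Total gain g = 1 − 1/A = 1 − 1/2.079 = 0.519.
Known gains sum to -0.2 + 0.54 + 0.12 = 0.46.
g_alb = 0.519 − 0.46 = 0.06.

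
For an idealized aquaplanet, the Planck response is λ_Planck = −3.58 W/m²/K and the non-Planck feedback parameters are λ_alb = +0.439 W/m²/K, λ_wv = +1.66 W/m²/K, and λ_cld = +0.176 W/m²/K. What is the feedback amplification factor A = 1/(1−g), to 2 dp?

Convert to gains: g_alb = 0.439/3.58 = 0.1226; g_wv = 1.66/3.58 = 0.4637; g_cld = 0.176/3.58 = 0.04916.
Total gain g = 0.63546.
A = 1/(1 − 0.63546) = 2.74.

2.74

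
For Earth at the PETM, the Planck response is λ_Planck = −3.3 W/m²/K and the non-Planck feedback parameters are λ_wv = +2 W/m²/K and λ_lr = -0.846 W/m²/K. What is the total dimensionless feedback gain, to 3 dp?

0.350

Convert to gains: g_wv = 2/3.3 = 0.6061; g_lr = -0.846/3.3 = -0.2564.
Total gain g = 0.3497.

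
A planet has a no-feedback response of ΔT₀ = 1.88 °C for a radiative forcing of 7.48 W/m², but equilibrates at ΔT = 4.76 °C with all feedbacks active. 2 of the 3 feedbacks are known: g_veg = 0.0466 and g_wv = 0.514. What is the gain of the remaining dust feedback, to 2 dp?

0.04

Amplification A = ΔT/ΔT₀ = 4.76/1.88 = 2.532.
Total gain g = 1 − 1/A = 1 − 1/2.532 = 0.6051.
Known gains sum to 0.0466 + 0.514 = 0.5606.
g_dust = 0.6051 − 0.5606 = 0.04.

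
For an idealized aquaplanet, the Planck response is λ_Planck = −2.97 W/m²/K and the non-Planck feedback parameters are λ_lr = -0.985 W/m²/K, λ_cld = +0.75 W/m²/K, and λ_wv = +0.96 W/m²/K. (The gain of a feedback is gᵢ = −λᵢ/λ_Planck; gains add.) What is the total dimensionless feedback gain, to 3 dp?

Convert to gains: g_lr = -0.985/2.97 = -0.3316; g_cld = 0.75/2.97 = 0.2525; g_wv = 0.96/2.97 = 0.3232.
Total gain g = 0.2441.

0.244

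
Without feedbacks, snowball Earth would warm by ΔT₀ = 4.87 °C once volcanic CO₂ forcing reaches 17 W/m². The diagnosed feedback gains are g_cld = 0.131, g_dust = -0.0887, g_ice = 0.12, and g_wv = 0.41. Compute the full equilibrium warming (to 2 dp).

11.39 °C

Total gain g = 0.131 − 0.0887 + 0.12 + 0.41 = 0.5723.
Amplification A = 1/(1 − 0.5723) = 2.338.
ΔT = 4.87 × 2.338 = 11.39 °C.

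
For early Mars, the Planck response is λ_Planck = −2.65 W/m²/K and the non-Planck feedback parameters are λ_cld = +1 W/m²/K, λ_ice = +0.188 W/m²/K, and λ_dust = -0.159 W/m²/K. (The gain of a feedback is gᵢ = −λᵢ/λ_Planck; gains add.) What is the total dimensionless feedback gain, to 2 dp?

Convert to gains: g_cld = 1/2.65 = 0.3774; g_ice = 0.188/2.65 = 0.07094; g_dust = -0.159/2.65 = -0.06.
Total gain g = 0.38834.

0.39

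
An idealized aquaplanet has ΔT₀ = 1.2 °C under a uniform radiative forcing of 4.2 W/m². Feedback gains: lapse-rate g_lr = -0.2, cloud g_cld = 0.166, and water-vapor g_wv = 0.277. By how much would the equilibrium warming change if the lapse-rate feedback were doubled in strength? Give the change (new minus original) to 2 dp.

Original: g = 0.243, ΔT = 1.2/(1−0.243) = 1.5852 °C.
With doubled lapse-rate: g' = 0.043, ΔT' = 1.2/(1−0.043) = 1.2539 °C.
Change = 1.2539 − 1.5852 = -0.33 °C.

-0.33 °C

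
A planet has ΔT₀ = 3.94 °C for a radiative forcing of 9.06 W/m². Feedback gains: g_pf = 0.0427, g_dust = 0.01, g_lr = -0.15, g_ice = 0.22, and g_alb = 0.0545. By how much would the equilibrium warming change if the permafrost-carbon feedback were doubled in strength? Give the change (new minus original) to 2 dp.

0.26 °C

Original: g = 0.1772, ΔT = 3.94/(1−0.1772) = 4.7885 °C.
With doubled permafrost-carbon: g' = 0.2199, ΔT' = 3.94/(1−0.2199) = 5.0506 °C.
Change = 5.0506 − 4.7885 = 0.26 °C.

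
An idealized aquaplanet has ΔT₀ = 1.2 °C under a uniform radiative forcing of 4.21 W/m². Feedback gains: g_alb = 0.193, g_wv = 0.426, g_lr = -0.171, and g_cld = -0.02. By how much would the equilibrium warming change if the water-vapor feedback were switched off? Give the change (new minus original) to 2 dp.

Original: g = 0.428, ΔT = 1.2/(1−0.428) = 2.0979 °C.
Without water-vapor: g' = 0.002, ΔT' = 1.2/(1−0.002) = 1.2024 °C.
Change = 1.2024 − 2.0979 = -0.90 °C.

-0.90 °C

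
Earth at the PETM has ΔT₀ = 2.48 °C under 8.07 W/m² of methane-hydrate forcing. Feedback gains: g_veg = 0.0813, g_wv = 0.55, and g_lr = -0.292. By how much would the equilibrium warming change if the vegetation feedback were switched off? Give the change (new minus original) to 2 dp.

-0.41 °C

Original: g = 0.3393, ΔT = 2.48/(1−0.3393) = 3.7536 °C.
Without vegetation: g' = 0.258, ΔT' = 2.48/(1−0.258) = 3.3423 °C.
Change = 3.3423 − 3.7536 = -0.41 °C.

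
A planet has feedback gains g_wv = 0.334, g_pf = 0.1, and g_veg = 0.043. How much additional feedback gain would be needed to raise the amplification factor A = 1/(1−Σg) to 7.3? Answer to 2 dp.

0.39

Current total gain = 0.477.
Target gain for A = 7.3: g* = 1 − 1/7.3 = 0.863.
Additional gain needed = 0.863 − 0.477 = 0.39.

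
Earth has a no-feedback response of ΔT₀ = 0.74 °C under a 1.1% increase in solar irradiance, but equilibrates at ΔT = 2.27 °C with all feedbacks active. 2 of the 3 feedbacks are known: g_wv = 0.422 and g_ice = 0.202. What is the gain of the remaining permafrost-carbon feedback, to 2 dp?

Amplification A = ΔT/ΔT₀ = 2.27/0.74 = 3.068.
Total gain g = 1 − 1/A = 1 − 1/3.068 = 0.6741.
Known gains sum to 0.422 + 0.202 = 0.624.
g_pf = 0.6741 − 0.624 = 0.05.

0.05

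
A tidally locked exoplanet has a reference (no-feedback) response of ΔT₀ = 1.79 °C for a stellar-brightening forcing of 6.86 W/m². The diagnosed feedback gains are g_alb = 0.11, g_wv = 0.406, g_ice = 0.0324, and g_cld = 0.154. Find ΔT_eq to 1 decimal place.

Total gain g = 0.11 + 0.406 + 0.0324 + 0.154 = 0.7024.
Amplification A = 1/(1 − 0.7024) = 3.36.
ΔT = 1.79 × 3.36 = 6.0 °C.

6.0 °C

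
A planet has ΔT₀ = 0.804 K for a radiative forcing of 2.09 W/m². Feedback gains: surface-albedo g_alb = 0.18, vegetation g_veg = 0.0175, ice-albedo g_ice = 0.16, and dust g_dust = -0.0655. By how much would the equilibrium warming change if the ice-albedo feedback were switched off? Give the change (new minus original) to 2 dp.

-0.21 K

Original: g = 0.292, ΔT = 0.804/(1−0.292) = 1.1356 K.
Without ice-albedo: g' = 0.132, ΔT' = 0.804/(1−0.132) = 0.9263 K.
Change = 0.9263 − 1.1356 = -0.21 K.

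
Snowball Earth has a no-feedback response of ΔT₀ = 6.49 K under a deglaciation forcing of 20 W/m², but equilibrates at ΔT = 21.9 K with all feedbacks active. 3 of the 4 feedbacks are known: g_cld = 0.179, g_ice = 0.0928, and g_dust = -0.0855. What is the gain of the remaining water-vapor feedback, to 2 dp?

0.52

Amplification A = ΔT/ΔT₀ = 21.9/6.49 = 3.374.
Total gain g = 1 − 1/A = 1 − 1/3.374 = 0.7036.
Known gains sum to 0.179 + 0.0928 − 0.0855 = 0.1863.
g_wv = 0.7036 − 0.1863 = 0.52.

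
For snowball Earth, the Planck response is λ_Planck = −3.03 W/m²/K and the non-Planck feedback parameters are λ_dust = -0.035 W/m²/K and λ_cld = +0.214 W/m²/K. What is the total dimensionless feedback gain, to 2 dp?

Convert to gains: g_dust = -0.035/3.03 = -0.01155; g_cld = 0.214/3.03 = 0.07063.
Total gain g = 0.05908.

0.06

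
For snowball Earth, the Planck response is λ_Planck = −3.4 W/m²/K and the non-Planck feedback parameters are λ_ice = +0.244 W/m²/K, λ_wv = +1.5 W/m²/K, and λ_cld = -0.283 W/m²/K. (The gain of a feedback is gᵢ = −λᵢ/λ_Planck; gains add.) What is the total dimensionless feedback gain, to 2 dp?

0.43

Convert to gains: g_ice = 0.244/3.4 = 0.07176; g_wv = 1.5/3.4 = 0.4412; g_cld = -0.283/3.4 = -0.08324.
Total gain g = 0.42972.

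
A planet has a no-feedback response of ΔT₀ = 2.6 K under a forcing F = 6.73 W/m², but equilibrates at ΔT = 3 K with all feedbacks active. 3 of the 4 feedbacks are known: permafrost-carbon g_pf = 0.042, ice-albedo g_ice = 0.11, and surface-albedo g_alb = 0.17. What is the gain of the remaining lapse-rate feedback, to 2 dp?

Amplification A = ΔT/ΔT₀ = 3/2.6 = 1.154.
Total gain g = 1 − 1/A = 1 − 1/1.154 = 0.1334.
Known gains sum to 0.042 + 0.11 + 0.17 = 0.322.
g_lr = 0.1334 − 0.322 = -0.19.

-0.19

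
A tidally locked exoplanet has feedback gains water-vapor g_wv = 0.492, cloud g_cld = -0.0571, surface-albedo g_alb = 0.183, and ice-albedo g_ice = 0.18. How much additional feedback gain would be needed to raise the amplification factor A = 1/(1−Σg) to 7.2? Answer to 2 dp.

0.06

Current total gain = 0.7979.
Target gain for A = 7.2: g* = 1 − 1/7.2 = 0.8611.
Additional gain needed = 0.8611 − 0.7979 = 0.06.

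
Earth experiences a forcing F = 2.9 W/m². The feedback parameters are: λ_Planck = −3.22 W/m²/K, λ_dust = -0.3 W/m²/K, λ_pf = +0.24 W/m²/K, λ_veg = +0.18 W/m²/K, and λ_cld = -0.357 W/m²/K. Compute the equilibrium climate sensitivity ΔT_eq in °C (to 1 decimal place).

0.8 °C

Net feedback parameter λ = (−3.22) + (-0.3) + (+0.24) + (+0.18) + (-0.357) = -3.457 W/m²/K.
ΔT = −F/λ = −2.9/(-3.457) = 0.8 °C.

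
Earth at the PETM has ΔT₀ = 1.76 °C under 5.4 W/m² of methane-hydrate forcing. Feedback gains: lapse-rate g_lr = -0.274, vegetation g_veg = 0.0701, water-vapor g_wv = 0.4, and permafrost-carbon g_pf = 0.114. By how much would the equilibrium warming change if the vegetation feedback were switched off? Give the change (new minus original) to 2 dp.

-0.24 °C

Original: g = 0.3101, ΔT = 1.76/(1−0.3101) = 2.5511 °C.
Without vegetation: g' = 0.24, ΔT' = 1.76/(1−0.24) = 2.3158 °C.
Change = 2.3158 − 2.5511 = -0.24 °C.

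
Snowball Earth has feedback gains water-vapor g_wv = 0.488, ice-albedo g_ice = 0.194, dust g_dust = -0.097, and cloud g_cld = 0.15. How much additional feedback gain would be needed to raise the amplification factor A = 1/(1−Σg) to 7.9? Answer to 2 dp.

Current total gain = 0.735.
Target gain for A = 7.9: g* = 1 − 1/7.9 = 0.8734.
Additional gain needed = 0.8734 − 0.735 = 0.14.

0.14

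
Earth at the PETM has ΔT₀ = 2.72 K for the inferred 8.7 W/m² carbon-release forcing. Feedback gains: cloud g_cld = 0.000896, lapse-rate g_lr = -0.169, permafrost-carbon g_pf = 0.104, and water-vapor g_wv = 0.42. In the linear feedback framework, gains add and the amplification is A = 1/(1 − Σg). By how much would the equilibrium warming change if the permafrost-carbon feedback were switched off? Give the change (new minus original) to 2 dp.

Original: g = 0.355896, ΔT = 2.72/(1−0.355896) = 4.2229 K.
Without permafrost-carbon: g' = 0.251896, ΔT' = 2.72/(1−0.251896) = 3.6359 K.
Change = 3.6359 − 4.2229 = -0.59 K.

-0.59 K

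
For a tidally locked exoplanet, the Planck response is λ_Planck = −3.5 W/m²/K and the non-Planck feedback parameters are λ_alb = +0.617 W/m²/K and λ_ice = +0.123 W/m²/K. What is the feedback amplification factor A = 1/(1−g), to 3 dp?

Convert to gains: g_alb = 0.617/3.5 = 0.1763; g_ice = 0.123/3.5 = 0.03514.
Total gain g = 0.21144.
A = 1/(1 − 0.21144) = 1.268.

1.268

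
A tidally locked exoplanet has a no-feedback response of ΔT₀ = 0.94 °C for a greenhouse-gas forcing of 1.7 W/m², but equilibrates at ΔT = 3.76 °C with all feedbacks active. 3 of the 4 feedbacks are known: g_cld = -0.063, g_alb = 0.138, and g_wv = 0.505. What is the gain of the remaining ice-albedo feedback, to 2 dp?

Amplification A = ΔT/ΔT₀ = 3.76/0.94 = 4.
Total gain g = 1 − 1/A = 1 − 1/4 = 0.75.
Known gains sum to -0.063 + 0.138 + 0.505 = 0.58.
g_ice = 0.75 − 0.58 = 0.17.

0.17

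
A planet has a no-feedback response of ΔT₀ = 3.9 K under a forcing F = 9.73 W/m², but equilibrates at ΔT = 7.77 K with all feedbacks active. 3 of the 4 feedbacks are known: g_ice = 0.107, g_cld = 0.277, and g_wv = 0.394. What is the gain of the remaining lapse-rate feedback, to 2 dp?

Amplification A = ΔT/ΔT₀ = 7.77/3.9 = 1.992.
Total gain g = 1 − 1/A = 1 − 1/1.992 = 0.498.
Known gains sum to 0.107 + 0.277 + 0.394 = 0.778.
g_lr = 0.498 − 0.778 = -0.28.

-0.28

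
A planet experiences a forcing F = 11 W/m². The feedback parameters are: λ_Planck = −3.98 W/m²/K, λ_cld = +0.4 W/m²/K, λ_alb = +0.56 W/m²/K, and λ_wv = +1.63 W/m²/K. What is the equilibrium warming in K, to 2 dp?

Net feedback parameter λ = (−3.98) + (+0.4) + (+0.56) + (+1.63) = -1.39 W/m²/K.
ΔT = −F/λ = −11/(-1.39) = 7.91 K.

7.91 K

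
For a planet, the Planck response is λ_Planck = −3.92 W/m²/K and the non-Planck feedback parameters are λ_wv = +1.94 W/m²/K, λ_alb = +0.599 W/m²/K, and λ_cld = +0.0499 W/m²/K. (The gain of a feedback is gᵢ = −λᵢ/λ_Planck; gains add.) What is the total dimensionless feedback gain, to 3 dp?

Convert to gains: g_wv = 1.94/3.92 = 0.4949; g_alb = 0.599/3.92 = 0.1528; g_cld = 0.0499/3.92 = 0.01273.
Total gain g = 0.66043.

0.660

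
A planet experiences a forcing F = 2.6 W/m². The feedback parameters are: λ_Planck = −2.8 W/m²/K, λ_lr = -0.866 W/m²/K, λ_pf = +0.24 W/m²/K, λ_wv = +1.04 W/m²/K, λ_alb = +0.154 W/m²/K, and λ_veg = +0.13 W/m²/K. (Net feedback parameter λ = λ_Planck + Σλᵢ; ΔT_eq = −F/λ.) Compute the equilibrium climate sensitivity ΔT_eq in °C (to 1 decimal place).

1.2 °C

Net feedback parameter λ = (−2.8) + (-0.866) + (+0.24) + (+1.04) + (+0.154) + (+0.13) = -2.102 W/m²/K.
ΔT = −F/λ = −2.6/(-2.102) = 1.2 °C.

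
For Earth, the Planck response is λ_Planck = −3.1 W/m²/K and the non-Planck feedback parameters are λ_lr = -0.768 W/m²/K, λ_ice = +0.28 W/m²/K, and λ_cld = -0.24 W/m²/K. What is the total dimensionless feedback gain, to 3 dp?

Convert to gains: g_lr = -0.768/3.1 = -0.2477; g_ice = 0.28/3.1 = 0.09032; g_cld = -0.24/3.1 = -0.07742.
Total gain g = -0.2348.

-0.235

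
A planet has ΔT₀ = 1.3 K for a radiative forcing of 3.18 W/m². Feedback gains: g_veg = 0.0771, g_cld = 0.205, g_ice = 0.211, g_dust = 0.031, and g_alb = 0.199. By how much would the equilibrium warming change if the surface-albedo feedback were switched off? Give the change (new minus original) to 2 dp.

Original: g = 0.7231, ΔT = 1.3/(1−0.7231) = 4.6948 K.
Without surface-albedo: g' = 0.5241, ΔT' = 1.3/(1−0.5241) = 2.7317 K.
Change = 2.7317 − 4.6948 = -1.96 K.

-1.96 K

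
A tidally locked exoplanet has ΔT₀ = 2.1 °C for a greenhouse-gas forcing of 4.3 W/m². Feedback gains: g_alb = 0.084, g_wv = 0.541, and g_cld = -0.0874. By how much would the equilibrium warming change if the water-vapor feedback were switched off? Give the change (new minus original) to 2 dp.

-2.45 °C

Original: g = 0.5376, ΔT = 2.1/(1−0.5376) = 4.5415 °C.
Without water-vapor: g' = -0.0034, ΔT' = 2.1/(1+0.0034) = 2.0929 °C.
Change = 2.0929 − 4.5415 = -2.45 °C.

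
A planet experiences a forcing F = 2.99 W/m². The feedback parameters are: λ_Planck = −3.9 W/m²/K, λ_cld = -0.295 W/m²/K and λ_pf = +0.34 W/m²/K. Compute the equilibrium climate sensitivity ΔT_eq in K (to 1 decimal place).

0.8 K

Net feedback parameter λ = (−3.9) + (-0.295) + (+0.34) = -3.855 W/m²/K.
ΔT = −F/λ = −2.99/(-3.855) = 0.8 K.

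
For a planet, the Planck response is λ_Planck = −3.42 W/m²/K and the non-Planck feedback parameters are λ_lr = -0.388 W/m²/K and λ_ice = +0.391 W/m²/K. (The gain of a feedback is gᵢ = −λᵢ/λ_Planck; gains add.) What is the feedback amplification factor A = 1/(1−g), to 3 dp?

1.001

Convert to gains: g_lr = -0.388/3.42 = -0.1135; g_ice = 0.391/3.42 = 0.1143.
Total gain g = 0.0008.
A = 1/(1 − 0.0008) = 1.001.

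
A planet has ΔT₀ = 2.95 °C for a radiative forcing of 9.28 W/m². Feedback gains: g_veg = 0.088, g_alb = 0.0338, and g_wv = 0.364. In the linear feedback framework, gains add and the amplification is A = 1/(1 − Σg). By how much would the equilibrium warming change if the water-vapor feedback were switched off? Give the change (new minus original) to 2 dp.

Original: g = 0.4858, ΔT = 2.95/(1−0.4858) = 5.7371 °C.
Without water-vapor: g' = 0.1218, ΔT' = 2.95/(1−0.1218) = 3.3591 °C.
Change = 3.3591 − 5.7371 = -2.38 °C.

-2.38 °C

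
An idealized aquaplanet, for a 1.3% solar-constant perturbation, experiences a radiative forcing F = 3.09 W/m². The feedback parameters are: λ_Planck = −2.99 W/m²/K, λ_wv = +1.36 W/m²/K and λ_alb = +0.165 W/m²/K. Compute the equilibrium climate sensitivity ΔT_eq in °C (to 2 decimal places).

2.11 °C

Net feedback parameter λ = (−2.99) + (+1.36) + (+0.165) = -1.465 W/m²/K.
ΔT = −F/λ = −3.09/(-1.465) = 2.11 °C.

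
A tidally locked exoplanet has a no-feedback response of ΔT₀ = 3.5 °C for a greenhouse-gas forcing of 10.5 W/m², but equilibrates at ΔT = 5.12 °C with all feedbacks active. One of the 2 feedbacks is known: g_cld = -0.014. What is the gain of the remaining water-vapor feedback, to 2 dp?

Amplification A = ΔT/ΔT₀ = 5.12/3.5 = 1.463.
Total gain g = 1 − 1/A = 1 − 1/1.463 = 0.3165.
The known gain is -0.014.
g_wv = 0.3165 + 0.014 = 0.33.

0.33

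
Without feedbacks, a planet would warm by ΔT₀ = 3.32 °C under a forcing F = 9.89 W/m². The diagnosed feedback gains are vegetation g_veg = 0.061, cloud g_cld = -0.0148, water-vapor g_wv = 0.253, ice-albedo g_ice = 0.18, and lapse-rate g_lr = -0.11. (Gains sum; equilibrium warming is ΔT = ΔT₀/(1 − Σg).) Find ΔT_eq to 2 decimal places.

Total gain g = 0.061 − 0.0148 + 0.253 + 0.18 − 0.11 = 0.3692.
Amplification A = 1/(1 − 0.3692) = 1.585.
ΔT = 3.32 × 1.585 = 5.26 °C.

5.26 °C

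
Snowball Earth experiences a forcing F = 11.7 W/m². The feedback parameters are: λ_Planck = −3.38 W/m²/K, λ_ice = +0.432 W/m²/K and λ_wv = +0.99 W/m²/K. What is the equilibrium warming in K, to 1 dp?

Net feedback parameter λ = (−3.38) + (+0.432) + (+0.99) = -1.958 W/m²/K.
ΔT = −F/λ = −11.7/(-1.958) = 6.0 K.

6.0 K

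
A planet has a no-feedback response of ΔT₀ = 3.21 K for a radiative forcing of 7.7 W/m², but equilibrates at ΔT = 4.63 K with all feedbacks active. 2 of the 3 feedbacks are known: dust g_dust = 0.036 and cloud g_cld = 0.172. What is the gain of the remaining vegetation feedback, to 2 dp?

0.10

Amplification A = ΔT/ΔT₀ = 4.63/3.21 = 1.442.
Total gain g = 1 − 1/A = 1 − 1/1.442 = 0.3065.
Known gains sum to 0.036 + 0.172 = 0.208.
g_veg = 0.3065 − 0.208 = 0.10.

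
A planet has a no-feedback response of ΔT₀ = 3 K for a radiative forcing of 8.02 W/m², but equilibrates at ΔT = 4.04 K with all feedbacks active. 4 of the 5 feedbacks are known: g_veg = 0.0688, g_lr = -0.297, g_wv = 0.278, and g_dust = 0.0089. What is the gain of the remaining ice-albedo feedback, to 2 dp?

Amplification A = ΔT/ΔT₀ = 4.04/3 = 1.347.
Total gain g = 1 − 1/A = 1 − 1/1.347 = 0.2576.
Known gains sum to 0.0688 − 0.297 + 0.278 + 0.0089 = 0.0587.
g_ice = 0.2576 − 0.0587 = 0.20.

0.20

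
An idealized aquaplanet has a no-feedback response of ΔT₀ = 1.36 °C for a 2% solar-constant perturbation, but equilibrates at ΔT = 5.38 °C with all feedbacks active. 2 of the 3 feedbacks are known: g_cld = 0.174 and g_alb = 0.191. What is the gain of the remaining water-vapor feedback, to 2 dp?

0.38

Amplification A = ΔT/ΔT₀ = 5.38/1.36 = 3.956.
Total gain g = 1 − 1/A = 1 − 1/3.956 = 0.7472.
Known gains sum to 0.174 + 0.191 = 0.365.
g_wv = 0.7472 − 0.365 = 0.38.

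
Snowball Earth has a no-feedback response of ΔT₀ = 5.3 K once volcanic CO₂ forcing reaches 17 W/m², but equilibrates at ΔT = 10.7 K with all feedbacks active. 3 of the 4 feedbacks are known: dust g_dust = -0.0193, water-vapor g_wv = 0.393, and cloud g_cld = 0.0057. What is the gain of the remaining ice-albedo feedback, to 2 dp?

0.13

Amplification A = ΔT/ΔT₀ = 10.7/5.3 = 2.019.
Total gain g = 1 − 1/A = 1 − 1/2.019 = 0.5047.
Known gains sum to -0.0193 + 0.393 + 0.0057 = 0.3794.
g_ice = 0.5047 − 0.3794 = 0.13.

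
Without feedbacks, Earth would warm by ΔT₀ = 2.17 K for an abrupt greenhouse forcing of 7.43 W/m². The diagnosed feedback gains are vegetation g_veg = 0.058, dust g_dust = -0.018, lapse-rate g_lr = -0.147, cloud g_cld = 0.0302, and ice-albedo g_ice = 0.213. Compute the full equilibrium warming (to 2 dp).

2.51 K

Total gain g = 0.058 − 0.018 − 0.147 + 0.0302 + 0.213 = 0.1362.
Amplification A = 1/(1 − 0.1362) = 1.158.
ΔT = 2.17 × 1.158 = 2.51 K.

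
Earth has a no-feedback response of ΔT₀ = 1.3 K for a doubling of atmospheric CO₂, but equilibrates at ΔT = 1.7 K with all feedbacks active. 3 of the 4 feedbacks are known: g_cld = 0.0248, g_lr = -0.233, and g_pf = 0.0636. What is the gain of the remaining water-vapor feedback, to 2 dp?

0.38

Amplification A = ΔT/ΔT₀ = 1.7/1.3 = 1.308.
Total gain g = 1 − 1/A = 1 − 1/1.308 = 0.2355.
Known gains sum to 0.0248 − 0.233 + 0.0636 = -0.1446.
g_wv = 0.2355 + 0.1446 = 0.38.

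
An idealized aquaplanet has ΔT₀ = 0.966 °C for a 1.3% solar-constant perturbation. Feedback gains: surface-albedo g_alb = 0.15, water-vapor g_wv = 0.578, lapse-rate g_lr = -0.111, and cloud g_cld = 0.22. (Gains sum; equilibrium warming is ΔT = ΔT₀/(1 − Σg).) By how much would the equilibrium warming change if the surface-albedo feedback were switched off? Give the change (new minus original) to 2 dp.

-2.84 °C

Original: g = 0.837, ΔT = 0.966/(1−0.837) = 5.9264 °C.
Without surface-albedo: g' = 0.687, ΔT' = 0.966/(1−0.687) = 3.0863 °C.
Change = 3.0863 − 5.9264 = -2.84 °C.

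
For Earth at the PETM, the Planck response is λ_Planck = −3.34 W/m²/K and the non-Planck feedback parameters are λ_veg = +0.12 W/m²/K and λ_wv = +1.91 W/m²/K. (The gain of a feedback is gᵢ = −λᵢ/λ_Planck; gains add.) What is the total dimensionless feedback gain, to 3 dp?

0.608

Convert to gains: g_veg = 0.12/3.34 = 0.03593; g_wv = 1.91/3.34 = 0.5719.
Total gain g = 0.60783.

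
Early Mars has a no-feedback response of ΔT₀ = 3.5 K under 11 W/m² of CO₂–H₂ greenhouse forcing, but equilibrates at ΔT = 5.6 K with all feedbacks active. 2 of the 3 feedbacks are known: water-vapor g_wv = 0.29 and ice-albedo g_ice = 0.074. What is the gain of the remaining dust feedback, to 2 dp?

0.01

Amplification A = ΔT/ΔT₀ = 5.6/3.5 = 1.6.
Total gain g = 1 − 1/A = 1 − 1/1.6 = 0.375.
Known gains sum to 0.29 + 0.074 = 0.364.
g_dust = 0.375 − 0.364 = 0.01.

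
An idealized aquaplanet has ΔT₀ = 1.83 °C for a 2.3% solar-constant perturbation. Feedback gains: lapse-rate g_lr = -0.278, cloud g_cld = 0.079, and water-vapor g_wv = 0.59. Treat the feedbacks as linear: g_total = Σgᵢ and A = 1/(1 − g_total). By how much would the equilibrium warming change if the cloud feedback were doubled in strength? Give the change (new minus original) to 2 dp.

Original: g = 0.391, ΔT = 1.83/(1−0.391) = 3.0049 °C.
With doubled cloud: g' = 0.47, ΔT' = 1.83/(1−0.47) = 3.4528 °C.
Change = 3.4528 − 3.0049 = 0.45 °C.

0.45 °C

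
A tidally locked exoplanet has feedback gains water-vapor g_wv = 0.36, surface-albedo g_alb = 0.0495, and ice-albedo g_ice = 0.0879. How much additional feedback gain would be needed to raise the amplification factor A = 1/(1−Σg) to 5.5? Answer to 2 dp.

0.32

Current total gain = 0.4974.
Target gain for A = 5.5: g* = 1 − 1/5.5 = 0.8182.
Additional gain needed = 0.8182 − 0.4974 = 0.32.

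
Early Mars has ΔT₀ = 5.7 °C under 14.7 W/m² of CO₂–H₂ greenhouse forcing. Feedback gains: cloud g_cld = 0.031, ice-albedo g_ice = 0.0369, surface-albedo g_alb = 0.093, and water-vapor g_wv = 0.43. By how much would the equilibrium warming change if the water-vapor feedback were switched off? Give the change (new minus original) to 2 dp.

Original: g = 0.5909, ΔT = 5.7/(1−0.5909) = 13.9330 °C.
Without water-vapor: g' = 0.1609, ΔT' = 5.7/(1−0.1609) = 6.7930 °C.
Change = 6.7930 − 13.9330 = -7.14 °C.

-7.14 °C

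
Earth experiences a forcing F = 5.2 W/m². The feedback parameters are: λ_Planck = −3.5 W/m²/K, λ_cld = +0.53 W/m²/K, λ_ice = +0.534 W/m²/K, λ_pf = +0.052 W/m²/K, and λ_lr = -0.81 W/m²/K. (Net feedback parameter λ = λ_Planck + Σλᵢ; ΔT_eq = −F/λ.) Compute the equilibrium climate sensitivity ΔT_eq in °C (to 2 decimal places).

Net feedback parameter λ = (−3.5) + (+0.53) + (+0.534) + (+0.052) + (-0.81) = -3.194 W/m²/K.
ΔT = −F/λ = −5.2/(-3.194) = 1.63 °C.

1.63 °C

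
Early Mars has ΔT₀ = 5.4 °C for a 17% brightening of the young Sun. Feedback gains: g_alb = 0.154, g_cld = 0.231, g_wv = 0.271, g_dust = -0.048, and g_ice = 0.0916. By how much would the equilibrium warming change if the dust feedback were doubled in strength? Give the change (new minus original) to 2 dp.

Original: g = 0.6996, ΔT = 5.4/(1−0.6996) = 17.9760 °C.
With doubled dust: g' = 0.6516, ΔT' = 5.4/(1−0.6516) = 15.4994 °C.
Change = 15.4994 − 17.9760 = -2.48 °C.

-2.48 °C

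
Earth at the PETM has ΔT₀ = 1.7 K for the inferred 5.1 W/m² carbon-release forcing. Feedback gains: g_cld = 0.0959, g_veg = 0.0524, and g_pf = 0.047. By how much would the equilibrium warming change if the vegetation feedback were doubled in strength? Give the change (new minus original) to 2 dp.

0.15 K

Original: g = 0.1953, ΔT = 1.7/(1−0.1953) = 2.1126 K.
With doubled vegetation: g' = 0.2477, ΔT' = 1.7/(1−0.2477) = 2.2597 K.
Change = 2.2597 − 2.1126 = 0.15 K.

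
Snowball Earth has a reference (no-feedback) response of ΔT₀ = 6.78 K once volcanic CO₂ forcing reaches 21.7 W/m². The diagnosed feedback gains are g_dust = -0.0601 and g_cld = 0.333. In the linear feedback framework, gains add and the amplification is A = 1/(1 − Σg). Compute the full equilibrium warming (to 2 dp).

Total gain g = -0.0601 + 0.333 = 0.2729.
Amplification A = 1/(1 − 0.2729) = 1.375.
ΔT = 6.78 × 1.375 = 9.32 K.

9.32 K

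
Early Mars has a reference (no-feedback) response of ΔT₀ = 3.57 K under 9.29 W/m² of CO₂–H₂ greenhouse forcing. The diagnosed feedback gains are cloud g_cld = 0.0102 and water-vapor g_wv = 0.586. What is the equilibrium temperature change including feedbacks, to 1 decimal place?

8.8 K

Total gain g = 0.0102 + 0.586 = 0.5962.
Amplification A = 1/(1 − 0.5962) = 2.476.
ΔT = 3.57 × 2.476 = 8.8 K.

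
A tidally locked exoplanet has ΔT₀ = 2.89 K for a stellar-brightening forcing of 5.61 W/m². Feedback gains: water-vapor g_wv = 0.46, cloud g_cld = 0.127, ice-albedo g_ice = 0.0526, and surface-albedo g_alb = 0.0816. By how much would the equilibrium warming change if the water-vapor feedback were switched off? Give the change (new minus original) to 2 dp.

-6.45 K

Original: g = 0.7212, ΔT = 2.89/(1−0.7212) = 10.3659 K.
Without water-vapor: g' = 0.2612, ΔT' = 2.89/(1−0.2612) = 3.9117 K.
Change = 3.9117 − 10.3659 = -6.45 K.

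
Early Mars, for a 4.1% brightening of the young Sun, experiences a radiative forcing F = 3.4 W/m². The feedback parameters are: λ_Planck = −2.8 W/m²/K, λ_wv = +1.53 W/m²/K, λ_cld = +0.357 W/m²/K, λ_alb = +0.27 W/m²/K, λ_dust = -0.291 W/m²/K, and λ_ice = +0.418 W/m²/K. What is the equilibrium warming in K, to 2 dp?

6.59 K

Net feedback parameter λ = (−2.8) + (+1.53) + (+0.357) + (+0.27) + (-0.291) + (+0.418) = -0.516 W/m²/K.
ΔT = −F/λ = −3.4/(-0.516) = 6.59 K.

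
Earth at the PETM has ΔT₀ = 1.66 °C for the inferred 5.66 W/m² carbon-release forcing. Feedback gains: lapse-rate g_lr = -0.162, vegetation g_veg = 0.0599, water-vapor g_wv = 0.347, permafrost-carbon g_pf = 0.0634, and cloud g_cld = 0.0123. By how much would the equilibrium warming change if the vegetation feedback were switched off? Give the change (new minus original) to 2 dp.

-0.20 °C

Original: g = 0.3206, ΔT = 1.66/(1−0.3206) = 2.4433 °C.
Without vegetation: g' = 0.2607, ΔT' = 1.66/(1−0.2607) = 2.2454 °C.
Change = 2.2454 − 2.4433 = -0.20 °C.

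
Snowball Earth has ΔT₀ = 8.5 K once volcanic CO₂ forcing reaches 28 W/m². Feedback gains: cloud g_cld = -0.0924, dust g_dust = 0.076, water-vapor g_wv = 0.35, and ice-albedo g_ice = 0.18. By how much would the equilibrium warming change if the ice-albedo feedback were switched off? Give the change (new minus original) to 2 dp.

-4.72 K

Original: g = 0.5136, ΔT = 8.5/(1−0.5136) = 17.4753 K.
Without ice-albedo: g' = 0.3336, ΔT' = 8.5/(1−0.3336) = 12.7551 K.
Change = 12.7551 − 17.4753 = -4.72 K.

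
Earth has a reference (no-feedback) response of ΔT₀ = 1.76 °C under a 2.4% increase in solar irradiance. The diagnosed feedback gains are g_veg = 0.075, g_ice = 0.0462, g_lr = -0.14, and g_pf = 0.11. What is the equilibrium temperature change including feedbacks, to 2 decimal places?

1.94 °C

Total gain g = 0.075 + 0.0462 − 0.14 + 0.11 = 0.0912.
Amplification A = 1/(1 − 0.0912) = 1.1.
ΔT = 1.76 × 1.1 = 1.94 °C.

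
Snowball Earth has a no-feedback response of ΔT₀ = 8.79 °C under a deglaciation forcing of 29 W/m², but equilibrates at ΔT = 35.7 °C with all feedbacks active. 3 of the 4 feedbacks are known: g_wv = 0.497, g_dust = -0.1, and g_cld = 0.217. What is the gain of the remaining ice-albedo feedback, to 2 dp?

Amplification A = ΔT/ΔT₀ = 35.7/8.79 = 4.061.
Total gain g = 1 − 1/A = 1 − 1/4.061 = 0.7538.
Known gains sum to 0.497 − 0.1 + 0.217 = 0.614.
g_ice = 0.7538 − 0.614 = 0.14.

0.14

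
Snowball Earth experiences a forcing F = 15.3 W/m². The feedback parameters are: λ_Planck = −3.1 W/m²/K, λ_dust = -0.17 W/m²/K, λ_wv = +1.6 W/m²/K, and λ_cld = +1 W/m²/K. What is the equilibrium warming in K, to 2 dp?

Net feedback parameter λ = (−3.1) + (-0.17) + (+1.6) + (+1) = -0.67 W/m²/K.
ΔT = −F/λ = −15.3/(-0.67) = 22.84 K.

22.84 K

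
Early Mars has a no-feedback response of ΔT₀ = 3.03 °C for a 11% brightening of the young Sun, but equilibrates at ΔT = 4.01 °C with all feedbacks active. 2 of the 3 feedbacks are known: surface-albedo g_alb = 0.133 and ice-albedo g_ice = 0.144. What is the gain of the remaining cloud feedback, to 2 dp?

Amplification A = ΔT/ΔT₀ = 4.01/3.03 = 1.323.
Total gain g = 1 − 1/A = 1 − 1/1.323 = 0.2441.
Known gains sum to 0.133 + 0.144 = 0.277.
g_cld = 0.2441 − 0.277 = -0.03.

-0.03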